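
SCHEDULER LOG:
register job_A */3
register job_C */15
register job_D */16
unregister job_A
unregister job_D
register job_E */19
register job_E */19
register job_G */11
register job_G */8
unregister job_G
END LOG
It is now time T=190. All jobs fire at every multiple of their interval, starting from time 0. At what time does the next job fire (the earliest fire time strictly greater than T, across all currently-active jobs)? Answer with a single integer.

Answer: 195

Derivation:
Op 1: register job_A */3 -> active={job_A:*/3}
Op 2: register job_C */15 -> active={job_A:*/3, job_C:*/15}
Op 3: register job_D */16 -> active={job_A:*/3, job_C:*/15, job_D:*/16}
Op 4: unregister job_A -> active={job_C:*/15, job_D:*/16}
Op 5: unregister job_D -> active={job_C:*/15}
Op 6: register job_E */19 -> active={job_C:*/15, job_E:*/19}
Op 7: register job_E */19 -> active={job_C:*/15, job_E:*/19}
Op 8: register job_G */11 -> active={job_C:*/15, job_E:*/19, job_G:*/11}
Op 9: register job_G */8 -> active={job_C:*/15, job_E:*/19, job_G:*/8}
Op 10: unregister job_G -> active={job_C:*/15, job_E:*/19}
  job_C: interval 15, next fire after T=190 is 195
  job_E: interval 19, next fire after T=190 is 209
Earliest fire time = 195 (job job_C)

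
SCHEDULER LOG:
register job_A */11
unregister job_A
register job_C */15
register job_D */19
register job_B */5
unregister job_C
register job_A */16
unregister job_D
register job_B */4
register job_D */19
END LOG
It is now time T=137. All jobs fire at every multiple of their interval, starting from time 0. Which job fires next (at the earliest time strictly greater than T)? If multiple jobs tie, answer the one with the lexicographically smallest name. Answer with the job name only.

Answer: job_B

Derivation:
Op 1: register job_A */11 -> active={job_A:*/11}
Op 2: unregister job_A -> active={}
Op 3: register job_C */15 -> active={job_C:*/15}
Op 4: register job_D */19 -> active={job_C:*/15, job_D:*/19}
Op 5: register job_B */5 -> active={job_B:*/5, job_C:*/15, job_D:*/19}
Op 6: unregister job_C -> active={job_B:*/5, job_D:*/19}
Op 7: register job_A */16 -> active={job_A:*/16, job_B:*/5, job_D:*/19}
Op 8: unregister job_D -> active={job_A:*/16, job_B:*/5}
Op 9: register job_B */4 -> active={job_A:*/16, job_B:*/4}
Op 10: register job_D */19 -> active={job_A:*/16, job_B:*/4, job_D:*/19}
  job_A: interval 16, next fire after T=137 is 144
  job_B: interval 4, next fire after T=137 is 140
  job_D: interval 19, next fire after T=137 is 152
Earliest = 140, winner (lex tiebreak) = job_B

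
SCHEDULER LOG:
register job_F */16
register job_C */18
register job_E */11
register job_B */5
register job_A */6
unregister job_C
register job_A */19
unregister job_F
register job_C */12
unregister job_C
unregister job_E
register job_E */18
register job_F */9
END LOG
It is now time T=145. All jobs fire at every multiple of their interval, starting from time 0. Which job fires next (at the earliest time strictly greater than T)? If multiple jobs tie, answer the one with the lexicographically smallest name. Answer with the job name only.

Op 1: register job_F */16 -> active={job_F:*/16}
Op 2: register job_C */18 -> active={job_C:*/18, job_F:*/16}
Op 3: register job_E */11 -> active={job_C:*/18, job_E:*/11, job_F:*/16}
Op 4: register job_B */5 -> active={job_B:*/5, job_C:*/18, job_E:*/11, job_F:*/16}
Op 5: register job_A */6 -> active={job_A:*/6, job_B:*/5, job_C:*/18, job_E:*/11, job_F:*/16}
Op 6: unregister job_C -> active={job_A:*/6, job_B:*/5, job_E:*/11, job_F:*/16}
Op 7: register job_A */19 -> active={job_A:*/19, job_B:*/5, job_E:*/11, job_F:*/16}
Op 8: unregister job_F -> active={job_A:*/19, job_B:*/5, job_E:*/11}
Op 9: register job_C */12 -> active={job_A:*/19, job_B:*/5, job_C:*/12, job_E:*/11}
Op 10: unregister job_C -> active={job_A:*/19, job_B:*/5, job_E:*/11}
Op 11: unregister job_E -> active={job_A:*/19, job_B:*/5}
Op 12: register job_E */18 -> active={job_A:*/19, job_B:*/5, job_E:*/18}
Op 13: register job_F */9 -> active={job_A:*/19, job_B:*/5, job_E:*/18, job_F:*/9}
  job_A: interval 19, next fire after T=145 is 152
  job_B: interval 5, next fire after T=145 is 150
  job_E: interval 18, next fire after T=145 is 162
  job_F: interval 9, next fire after T=145 is 153
Earliest = 150, winner (lex tiebreak) = job_B

Answer: job_B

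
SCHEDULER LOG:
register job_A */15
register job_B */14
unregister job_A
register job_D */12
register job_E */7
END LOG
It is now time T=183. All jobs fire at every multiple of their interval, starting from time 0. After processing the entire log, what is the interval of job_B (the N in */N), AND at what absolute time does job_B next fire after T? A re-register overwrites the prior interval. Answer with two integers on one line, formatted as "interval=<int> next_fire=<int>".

Answer: interval=14 next_fire=196

Derivation:
Op 1: register job_A */15 -> active={job_A:*/15}
Op 2: register job_B */14 -> active={job_A:*/15, job_B:*/14}
Op 3: unregister job_A -> active={job_B:*/14}
Op 4: register job_D */12 -> active={job_B:*/14, job_D:*/12}
Op 5: register job_E */7 -> active={job_B:*/14, job_D:*/12, job_E:*/7}
Final interval of job_B = 14
Next fire of job_B after T=183: (183//14+1)*14 = 196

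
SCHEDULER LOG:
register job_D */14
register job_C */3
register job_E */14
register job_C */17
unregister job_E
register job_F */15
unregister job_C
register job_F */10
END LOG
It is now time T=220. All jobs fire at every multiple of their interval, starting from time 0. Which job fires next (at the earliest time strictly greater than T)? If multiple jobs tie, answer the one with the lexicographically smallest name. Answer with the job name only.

Answer: job_D

Derivation:
Op 1: register job_D */14 -> active={job_D:*/14}
Op 2: register job_C */3 -> active={job_C:*/3, job_D:*/14}
Op 3: register job_E */14 -> active={job_C:*/3, job_D:*/14, job_E:*/14}
Op 4: register job_C */17 -> active={job_C:*/17, job_D:*/14, job_E:*/14}
Op 5: unregister job_E -> active={job_C:*/17, job_D:*/14}
Op 6: register job_F */15 -> active={job_C:*/17, job_D:*/14, job_F:*/15}
Op 7: unregister job_C -> active={job_D:*/14, job_F:*/15}
Op 8: register job_F */10 -> active={job_D:*/14, job_F:*/10}
  job_D: interval 14, next fire after T=220 is 224
  job_F: interval 10, next fire after T=220 is 230
Earliest = 224, winner (lex tiebreak) = job_D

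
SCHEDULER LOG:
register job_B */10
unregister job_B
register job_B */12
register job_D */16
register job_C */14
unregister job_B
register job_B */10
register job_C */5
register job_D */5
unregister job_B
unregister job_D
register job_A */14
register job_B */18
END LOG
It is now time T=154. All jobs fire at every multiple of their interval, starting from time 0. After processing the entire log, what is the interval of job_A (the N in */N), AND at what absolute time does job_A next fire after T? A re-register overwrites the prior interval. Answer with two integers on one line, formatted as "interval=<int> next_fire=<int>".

Answer: interval=14 next_fire=168

Derivation:
Op 1: register job_B */10 -> active={job_B:*/10}
Op 2: unregister job_B -> active={}
Op 3: register job_B */12 -> active={job_B:*/12}
Op 4: register job_D */16 -> active={job_B:*/12, job_D:*/16}
Op 5: register job_C */14 -> active={job_B:*/12, job_C:*/14, job_D:*/16}
Op 6: unregister job_B -> active={job_C:*/14, job_D:*/16}
Op 7: register job_B */10 -> active={job_B:*/10, job_C:*/14, job_D:*/16}
Op 8: register job_C */5 -> active={job_B:*/10, job_C:*/5, job_D:*/16}
Op 9: register job_D */5 -> active={job_B:*/10, job_C:*/5, job_D:*/5}
Op 10: unregister job_B -> active={job_C:*/5, job_D:*/5}
Op 11: unregister job_D -> active={job_C:*/5}
Op 12: register job_A */14 -> active={job_A:*/14, job_C:*/5}
Op 13: register job_B */18 -> active={job_A:*/14, job_B:*/18, job_C:*/5}
Final interval of job_A = 14
Next fire of job_A after T=154: (154//14+1)*14 = 168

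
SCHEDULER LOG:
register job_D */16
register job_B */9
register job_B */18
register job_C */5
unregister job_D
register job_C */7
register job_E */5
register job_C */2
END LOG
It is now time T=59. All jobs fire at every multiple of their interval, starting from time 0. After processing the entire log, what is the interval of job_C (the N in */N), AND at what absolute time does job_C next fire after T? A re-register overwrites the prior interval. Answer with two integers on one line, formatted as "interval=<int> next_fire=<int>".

Op 1: register job_D */16 -> active={job_D:*/16}
Op 2: register job_B */9 -> active={job_B:*/9, job_D:*/16}
Op 3: register job_B */18 -> active={job_B:*/18, job_D:*/16}
Op 4: register job_C */5 -> active={job_B:*/18, job_C:*/5, job_D:*/16}
Op 5: unregister job_D -> active={job_B:*/18, job_C:*/5}
Op 6: register job_C */7 -> active={job_B:*/18, job_C:*/7}
Op 7: register job_E */5 -> active={job_B:*/18, job_C:*/7, job_E:*/5}
Op 8: register job_C */2 -> active={job_B:*/18, job_C:*/2, job_E:*/5}
Final interval of job_C = 2
Next fire of job_C after T=59: (59//2+1)*2 = 60

Answer: interval=2 next_fire=60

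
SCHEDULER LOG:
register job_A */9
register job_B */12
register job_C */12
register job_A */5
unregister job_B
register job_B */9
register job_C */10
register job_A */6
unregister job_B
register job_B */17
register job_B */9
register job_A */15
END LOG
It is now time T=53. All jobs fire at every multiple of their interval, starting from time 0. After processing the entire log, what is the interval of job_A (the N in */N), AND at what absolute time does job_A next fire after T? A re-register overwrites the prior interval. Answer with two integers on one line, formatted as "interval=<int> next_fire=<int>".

Answer: interval=15 next_fire=60

Derivation:
Op 1: register job_A */9 -> active={job_A:*/9}
Op 2: register job_B */12 -> active={job_A:*/9, job_B:*/12}
Op 3: register job_C */12 -> active={job_A:*/9, job_B:*/12, job_C:*/12}
Op 4: register job_A */5 -> active={job_A:*/5, job_B:*/12, job_C:*/12}
Op 5: unregister job_B -> active={job_A:*/5, job_C:*/12}
Op 6: register job_B */9 -> active={job_A:*/5, job_B:*/9, job_C:*/12}
Op 7: register job_C */10 -> active={job_A:*/5, job_B:*/9, job_C:*/10}
Op 8: register job_A */6 -> active={job_A:*/6, job_B:*/9, job_C:*/10}
Op 9: unregister job_B -> active={job_A:*/6, job_C:*/10}
Op 10: register job_B */17 -> active={job_A:*/6, job_B:*/17, job_C:*/10}
Op 11: register job_B */9 -> active={job_A:*/6, job_B:*/9, job_C:*/10}
Op 12: register job_A */15 -> active={job_A:*/15, job_B:*/9, job_C:*/10}
Final interval of job_A = 15
Next fire of job_A after T=53: (53//15+1)*15 = 60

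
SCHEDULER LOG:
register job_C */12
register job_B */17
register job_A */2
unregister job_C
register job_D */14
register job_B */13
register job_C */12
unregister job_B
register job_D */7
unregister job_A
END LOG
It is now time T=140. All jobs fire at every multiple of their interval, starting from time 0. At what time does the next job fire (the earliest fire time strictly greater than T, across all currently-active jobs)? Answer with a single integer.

Op 1: register job_C */12 -> active={job_C:*/12}
Op 2: register job_B */17 -> active={job_B:*/17, job_C:*/12}
Op 3: register job_A */2 -> active={job_A:*/2, job_B:*/17, job_C:*/12}
Op 4: unregister job_C -> active={job_A:*/2, job_B:*/17}
Op 5: register job_D */14 -> active={job_A:*/2, job_B:*/17, job_D:*/14}
Op 6: register job_B */13 -> active={job_A:*/2, job_B:*/13, job_D:*/14}
Op 7: register job_C */12 -> active={job_A:*/2, job_B:*/13, job_C:*/12, job_D:*/14}
Op 8: unregister job_B -> active={job_A:*/2, job_C:*/12, job_D:*/14}
Op 9: register job_D */7 -> active={job_A:*/2, job_C:*/12, job_D:*/7}
Op 10: unregister job_A -> active={job_C:*/12, job_D:*/7}
  job_C: interval 12, next fire after T=140 is 144
  job_D: interval 7, next fire after T=140 is 147
Earliest fire time = 144 (job job_C)

Answer: 144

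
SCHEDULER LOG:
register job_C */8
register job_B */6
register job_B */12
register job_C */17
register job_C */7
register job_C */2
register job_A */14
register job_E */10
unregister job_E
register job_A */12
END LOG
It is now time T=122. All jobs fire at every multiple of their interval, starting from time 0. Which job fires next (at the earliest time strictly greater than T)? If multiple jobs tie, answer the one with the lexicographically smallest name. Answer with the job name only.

Answer: job_C

Derivation:
Op 1: register job_C */8 -> active={job_C:*/8}
Op 2: register job_B */6 -> active={job_B:*/6, job_C:*/8}
Op 3: register job_B */12 -> active={job_B:*/12, job_C:*/8}
Op 4: register job_C */17 -> active={job_B:*/12, job_C:*/17}
Op 5: register job_C */7 -> active={job_B:*/12, job_C:*/7}
Op 6: register job_C */2 -> active={job_B:*/12, job_C:*/2}
Op 7: register job_A */14 -> active={job_A:*/14, job_B:*/12, job_C:*/2}
Op 8: register job_E */10 -> active={job_A:*/14, job_B:*/12, job_C:*/2, job_E:*/10}
Op 9: unregister job_E -> active={job_A:*/14, job_B:*/12, job_C:*/2}
Op 10: register job_A */12 -> active={job_A:*/12, job_B:*/12, job_C:*/2}
  job_A: interval 12, next fire after T=122 is 132
  job_B: interval 12, next fire after T=122 is 132
  job_C: interval 2, next fire after T=122 is 124
Earliest = 124, winner (lex tiebreak) = job_C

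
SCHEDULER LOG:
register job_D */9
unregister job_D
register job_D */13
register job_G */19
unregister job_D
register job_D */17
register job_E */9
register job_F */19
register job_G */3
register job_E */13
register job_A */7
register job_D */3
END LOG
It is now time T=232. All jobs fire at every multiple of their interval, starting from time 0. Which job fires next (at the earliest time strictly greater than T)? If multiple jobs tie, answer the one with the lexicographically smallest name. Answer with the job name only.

Op 1: register job_D */9 -> active={job_D:*/9}
Op 2: unregister job_D -> active={}
Op 3: register job_D */13 -> active={job_D:*/13}
Op 4: register job_G */19 -> active={job_D:*/13, job_G:*/19}
Op 5: unregister job_D -> active={job_G:*/19}
Op 6: register job_D */17 -> active={job_D:*/17, job_G:*/19}
Op 7: register job_E */9 -> active={job_D:*/17, job_E:*/9, job_G:*/19}
Op 8: register job_F */19 -> active={job_D:*/17, job_E:*/9, job_F:*/19, job_G:*/19}
Op 9: register job_G */3 -> active={job_D:*/17, job_E:*/9, job_F:*/19, job_G:*/3}
Op 10: register job_E */13 -> active={job_D:*/17, job_E:*/13, job_F:*/19, job_G:*/3}
Op 11: register job_A */7 -> active={job_A:*/7, job_D:*/17, job_E:*/13, job_F:*/19, job_G:*/3}
Op 12: register job_D */3 -> active={job_A:*/7, job_D:*/3, job_E:*/13, job_F:*/19, job_G:*/3}
  job_A: interval 7, next fire after T=232 is 238
  job_D: interval 3, next fire after T=232 is 234
  job_E: interval 13, next fire after T=232 is 234
  job_F: interval 19, next fire after T=232 is 247
  job_G: interval 3, next fire after T=232 is 234
Earliest = 234, winner (lex tiebreak) = job_D

Answer: job_D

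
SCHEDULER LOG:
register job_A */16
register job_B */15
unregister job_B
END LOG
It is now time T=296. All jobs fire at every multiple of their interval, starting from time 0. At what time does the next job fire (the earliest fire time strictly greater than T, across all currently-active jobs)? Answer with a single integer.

Answer: 304

Derivation:
Op 1: register job_A */16 -> active={job_A:*/16}
Op 2: register job_B */15 -> active={job_A:*/16, job_B:*/15}
Op 3: unregister job_B -> active={job_A:*/16}
  job_A: interval 16, next fire after T=296 is 304
Earliest fire time = 304 (job job_A)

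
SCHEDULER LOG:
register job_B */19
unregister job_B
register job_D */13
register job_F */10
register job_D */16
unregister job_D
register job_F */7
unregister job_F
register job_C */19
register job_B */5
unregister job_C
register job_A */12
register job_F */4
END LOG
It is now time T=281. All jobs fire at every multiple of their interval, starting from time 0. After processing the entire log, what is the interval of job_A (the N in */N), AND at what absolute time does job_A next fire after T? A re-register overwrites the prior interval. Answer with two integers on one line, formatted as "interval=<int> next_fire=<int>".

Answer: interval=12 next_fire=288

Derivation:
Op 1: register job_B */19 -> active={job_B:*/19}
Op 2: unregister job_B -> active={}
Op 3: register job_D */13 -> active={job_D:*/13}
Op 4: register job_F */10 -> active={job_D:*/13, job_F:*/10}
Op 5: register job_D */16 -> active={job_D:*/16, job_F:*/10}
Op 6: unregister job_D -> active={job_F:*/10}
Op 7: register job_F */7 -> active={job_F:*/7}
Op 8: unregister job_F -> active={}
Op 9: register job_C */19 -> active={job_C:*/19}
Op 10: register job_B */5 -> active={job_B:*/5, job_C:*/19}
Op 11: unregister job_C -> active={job_B:*/5}
Op 12: register job_A */12 -> active={job_A:*/12, job_B:*/5}
Op 13: register job_F */4 -> active={job_A:*/12, job_B:*/5, job_F:*/4}
Final interval of job_A = 12
Next fire of job_A after T=281: (281//12+1)*12 = 288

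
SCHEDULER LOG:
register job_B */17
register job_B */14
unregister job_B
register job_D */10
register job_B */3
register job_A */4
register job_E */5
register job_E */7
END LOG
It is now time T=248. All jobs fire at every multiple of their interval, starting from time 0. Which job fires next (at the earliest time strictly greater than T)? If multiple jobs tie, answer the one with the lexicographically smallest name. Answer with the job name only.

Op 1: register job_B */17 -> active={job_B:*/17}
Op 2: register job_B */14 -> active={job_B:*/14}
Op 3: unregister job_B -> active={}
Op 4: register job_D */10 -> active={job_D:*/10}
Op 5: register job_B */3 -> active={job_B:*/3, job_D:*/10}
Op 6: register job_A */4 -> active={job_A:*/4, job_B:*/3, job_D:*/10}
Op 7: register job_E */5 -> active={job_A:*/4, job_B:*/3, job_D:*/10, job_E:*/5}
Op 8: register job_E */7 -> active={job_A:*/4, job_B:*/3, job_D:*/10, job_E:*/7}
  job_A: interval 4, next fire after T=248 is 252
  job_B: interval 3, next fire after T=248 is 249
  job_D: interval 10, next fire after T=248 is 250
  job_E: interval 7, next fire after T=248 is 252
Earliest = 249, winner (lex tiebreak) = job_B

Answer: job_B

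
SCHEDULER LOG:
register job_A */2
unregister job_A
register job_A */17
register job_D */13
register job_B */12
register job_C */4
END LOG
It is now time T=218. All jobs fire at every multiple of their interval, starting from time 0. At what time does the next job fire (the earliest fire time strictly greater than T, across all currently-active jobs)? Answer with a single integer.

Answer: 220

Derivation:
Op 1: register job_A */2 -> active={job_A:*/2}
Op 2: unregister job_A -> active={}
Op 3: register job_A */17 -> active={job_A:*/17}
Op 4: register job_D */13 -> active={job_A:*/17, job_D:*/13}
Op 5: register job_B */12 -> active={job_A:*/17, job_B:*/12, job_D:*/13}
Op 6: register job_C */4 -> active={job_A:*/17, job_B:*/12, job_C:*/4, job_D:*/13}
  job_A: interval 17, next fire after T=218 is 221
  job_B: interval 12, next fire after T=218 is 228
  job_C: interval 4, next fire after T=218 is 220
  job_D: interval 13, next fire after T=218 is 221
Earliest fire time = 220 (job job_C)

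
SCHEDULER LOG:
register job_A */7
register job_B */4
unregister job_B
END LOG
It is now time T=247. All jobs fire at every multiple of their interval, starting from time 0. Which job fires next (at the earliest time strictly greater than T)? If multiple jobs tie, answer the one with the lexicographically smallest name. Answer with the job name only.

Op 1: register job_A */7 -> active={job_A:*/7}
Op 2: register job_B */4 -> active={job_A:*/7, job_B:*/4}
Op 3: unregister job_B -> active={job_A:*/7}
  job_A: interval 7, next fire after T=247 is 252
Earliest = 252, winner (lex tiebreak) = job_A

Answer: job_A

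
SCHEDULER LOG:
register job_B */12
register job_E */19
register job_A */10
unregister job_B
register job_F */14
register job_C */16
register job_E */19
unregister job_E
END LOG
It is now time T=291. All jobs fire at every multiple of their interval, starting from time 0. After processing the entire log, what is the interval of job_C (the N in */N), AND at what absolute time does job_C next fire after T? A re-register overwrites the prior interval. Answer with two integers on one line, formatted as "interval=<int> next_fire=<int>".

Op 1: register job_B */12 -> active={job_B:*/12}
Op 2: register job_E */19 -> active={job_B:*/12, job_E:*/19}
Op 3: register job_A */10 -> active={job_A:*/10, job_B:*/12, job_E:*/19}
Op 4: unregister job_B -> active={job_A:*/10, job_E:*/19}
Op 5: register job_F */14 -> active={job_A:*/10, job_E:*/19, job_F:*/14}
Op 6: register job_C */16 -> active={job_A:*/10, job_C:*/16, job_E:*/19, job_F:*/14}
Op 7: register job_E */19 -> active={job_A:*/10, job_C:*/16, job_E:*/19, job_F:*/14}
Op 8: unregister job_E -> active={job_A:*/10, job_C:*/16, job_F:*/14}
Final interval of job_C = 16
Next fire of job_C after T=291: (291//16+1)*16 = 304

Answer: interval=16 next_fire=304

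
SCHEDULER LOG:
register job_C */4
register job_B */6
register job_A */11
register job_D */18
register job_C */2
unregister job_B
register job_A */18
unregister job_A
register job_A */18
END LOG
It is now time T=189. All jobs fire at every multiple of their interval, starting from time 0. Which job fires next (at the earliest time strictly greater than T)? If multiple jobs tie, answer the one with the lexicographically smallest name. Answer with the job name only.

Op 1: register job_C */4 -> active={job_C:*/4}
Op 2: register job_B */6 -> active={job_B:*/6, job_C:*/4}
Op 3: register job_A */11 -> active={job_A:*/11, job_B:*/6, job_C:*/4}
Op 4: register job_D */18 -> active={job_A:*/11, job_B:*/6, job_C:*/4, job_D:*/18}
Op 5: register job_C */2 -> active={job_A:*/11, job_B:*/6, job_C:*/2, job_D:*/18}
Op 6: unregister job_B -> active={job_A:*/11, job_C:*/2, job_D:*/18}
Op 7: register job_A */18 -> active={job_A:*/18, job_C:*/2, job_D:*/18}
Op 8: unregister job_A -> active={job_C:*/2, job_D:*/18}
Op 9: register job_A */18 -> active={job_A:*/18, job_C:*/2, job_D:*/18}
  job_A: interval 18, next fire after T=189 is 198
  job_C: interval 2, next fire after T=189 is 190
  job_D: interval 18, next fire after T=189 is 198
Earliest = 190, winner (lex tiebreak) = job_C

Answer: job_C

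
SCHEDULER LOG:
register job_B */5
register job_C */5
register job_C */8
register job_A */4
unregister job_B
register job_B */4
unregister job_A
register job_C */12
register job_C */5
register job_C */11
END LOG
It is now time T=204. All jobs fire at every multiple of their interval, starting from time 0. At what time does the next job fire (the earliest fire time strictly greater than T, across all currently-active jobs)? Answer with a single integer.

Answer: 208

Derivation:
Op 1: register job_B */5 -> active={job_B:*/5}
Op 2: register job_C */5 -> active={job_B:*/5, job_C:*/5}
Op 3: register job_C */8 -> active={job_B:*/5, job_C:*/8}
Op 4: register job_A */4 -> active={job_A:*/4, job_B:*/5, job_C:*/8}
Op 5: unregister job_B -> active={job_A:*/4, job_C:*/8}
Op 6: register job_B */4 -> active={job_A:*/4, job_B:*/4, job_C:*/8}
Op 7: unregister job_A -> active={job_B:*/4, job_C:*/8}
Op 8: register job_C */12 -> active={job_B:*/4, job_C:*/12}
Op 9: register job_C */5 -> active={job_B:*/4, job_C:*/5}
Op 10: register job_C */11 -> active={job_B:*/4, job_C:*/11}
  job_B: interval 4, next fire after T=204 is 208
  job_C: interval 11, next fire after T=204 is 209
Earliest fire time = 208 (job job_B)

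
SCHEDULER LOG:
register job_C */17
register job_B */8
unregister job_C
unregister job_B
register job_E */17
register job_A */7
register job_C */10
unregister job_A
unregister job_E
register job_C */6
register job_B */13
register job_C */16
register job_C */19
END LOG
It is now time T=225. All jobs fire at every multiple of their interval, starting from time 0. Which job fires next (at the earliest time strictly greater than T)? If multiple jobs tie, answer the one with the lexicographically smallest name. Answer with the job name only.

Op 1: register job_C */17 -> active={job_C:*/17}
Op 2: register job_B */8 -> active={job_B:*/8, job_C:*/17}
Op 3: unregister job_C -> active={job_B:*/8}
Op 4: unregister job_B -> active={}
Op 5: register job_E */17 -> active={job_E:*/17}
Op 6: register job_A */7 -> active={job_A:*/7, job_E:*/17}
Op 7: register job_C */10 -> active={job_A:*/7, job_C:*/10, job_E:*/17}
Op 8: unregister job_A -> active={job_C:*/10, job_E:*/17}
Op 9: unregister job_E -> active={job_C:*/10}
Op 10: register job_C */6 -> active={job_C:*/6}
Op 11: register job_B */13 -> active={job_B:*/13, job_C:*/6}
Op 12: register job_C */16 -> active={job_B:*/13, job_C:*/16}
Op 13: register job_C */19 -> active={job_B:*/13, job_C:*/19}
  job_B: interval 13, next fire after T=225 is 234
  job_C: interval 19, next fire after T=225 is 228
Earliest = 228, winner (lex tiebreak) = job_C

Answer: job_C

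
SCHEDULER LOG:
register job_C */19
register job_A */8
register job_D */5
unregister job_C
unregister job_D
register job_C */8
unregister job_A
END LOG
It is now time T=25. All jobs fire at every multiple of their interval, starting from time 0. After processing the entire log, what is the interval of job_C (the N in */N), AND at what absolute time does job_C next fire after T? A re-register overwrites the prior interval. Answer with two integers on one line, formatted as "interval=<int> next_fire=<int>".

Op 1: register job_C */19 -> active={job_C:*/19}
Op 2: register job_A */8 -> active={job_A:*/8, job_C:*/19}
Op 3: register job_D */5 -> active={job_A:*/8, job_C:*/19, job_D:*/5}
Op 4: unregister job_C -> active={job_A:*/8, job_D:*/5}
Op 5: unregister job_D -> active={job_A:*/8}
Op 6: register job_C */8 -> active={job_A:*/8, job_C:*/8}
Op 7: unregister job_A -> active={job_C:*/8}
Final interval of job_C = 8
Next fire of job_C after T=25: (25//8+1)*8 = 32

Answer: interval=8 next_fire=32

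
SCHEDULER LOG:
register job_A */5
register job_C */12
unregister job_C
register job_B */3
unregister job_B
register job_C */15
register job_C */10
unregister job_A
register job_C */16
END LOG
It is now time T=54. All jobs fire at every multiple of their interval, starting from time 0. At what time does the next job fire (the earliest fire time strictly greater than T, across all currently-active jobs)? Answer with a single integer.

Answer: 64

Derivation:
Op 1: register job_A */5 -> active={job_A:*/5}
Op 2: register job_C */12 -> active={job_A:*/5, job_C:*/12}
Op 3: unregister job_C -> active={job_A:*/5}
Op 4: register job_B */3 -> active={job_A:*/5, job_B:*/3}
Op 5: unregister job_B -> active={job_A:*/5}
Op 6: register job_C */15 -> active={job_A:*/5, job_C:*/15}
Op 7: register job_C */10 -> active={job_A:*/5, job_C:*/10}
Op 8: unregister job_A -> active={job_C:*/10}
Op 9: register job_C */16 -> active={job_C:*/16}
  job_C: interval 16, next fire after T=54 is 64
Earliest fire time = 64 (job job_C)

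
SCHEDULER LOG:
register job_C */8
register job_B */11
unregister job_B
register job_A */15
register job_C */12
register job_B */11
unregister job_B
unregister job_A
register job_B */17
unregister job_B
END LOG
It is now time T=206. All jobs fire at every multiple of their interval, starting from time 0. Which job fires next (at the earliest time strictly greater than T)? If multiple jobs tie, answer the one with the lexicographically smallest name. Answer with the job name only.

Op 1: register job_C */8 -> active={job_C:*/8}
Op 2: register job_B */11 -> active={job_B:*/11, job_C:*/8}
Op 3: unregister job_B -> active={job_C:*/8}
Op 4: register job_A */15 -> active={job_A:*/15, job_C:*/8}
Op 5: register job_C */12 -> active={job_A:*/15, job_C:*/12}
Op 6: register job_B */11 -> active={job_A:*/15, job_B:*/11, job_C:*/12}
Op 7: unregister job_B -> active={job_A:*/15, job_C:*/12}
Op 8: unregister job_A -> active={job_C:*/12}
Op 9: register job_B */17 -> active={job_B:*/17, job_C:*/12}
Op 10: unregister job_B -> active={job_C:*/12}
  job_C: interval 12, next fire after T=206 is 216
Earliest = 216, winner (lex tiebreak) = job_C

Answer: job_C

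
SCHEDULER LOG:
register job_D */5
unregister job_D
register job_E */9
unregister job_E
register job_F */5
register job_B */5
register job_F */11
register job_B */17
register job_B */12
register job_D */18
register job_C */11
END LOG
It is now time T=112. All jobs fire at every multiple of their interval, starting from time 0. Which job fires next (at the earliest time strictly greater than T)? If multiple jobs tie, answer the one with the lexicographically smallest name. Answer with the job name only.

Op 1: register job_D */5 -> active={job_D:*/5}
Op 2: unregister job_D -> active={}
Op 3: register job_E */9 -> active={job_E:*/9}
Op 4: unregister job_E -> active={}
Op 5: register job_F */5 -> active={job_F:*/5}
Op 6: register job_B */5 -> active={job_B:*/5, job_F:*/5}
Op 7: register job_F */11 -> active={job_B:*/5, job_F:*/11}
Op 8: register job_B */17 -> active={job_B:*/17, job_F:*/11}
Op 9: register job_B */12 -> active={job_B:*/12, job_F:*/11}
Op 10: register job_D */18 -> active={job_B:*/12, job_D:*/18, job_F:*/11}
Op 11: register job_C */11 -> active={job_B:*/12, job_C:*/11, job_D:*/18, job_F:*/11}
  job_B: interval 12, next fire after T=112 is 120
  job_C: interval 11, next fire after T=112 is 121
  job_D: interval 18, next fire after T=112 is 126
  job_F: interval 11, next fire after T=112 is 121
Earliest = 120, winner (lex tiebreak) = job_B

Answer: job_B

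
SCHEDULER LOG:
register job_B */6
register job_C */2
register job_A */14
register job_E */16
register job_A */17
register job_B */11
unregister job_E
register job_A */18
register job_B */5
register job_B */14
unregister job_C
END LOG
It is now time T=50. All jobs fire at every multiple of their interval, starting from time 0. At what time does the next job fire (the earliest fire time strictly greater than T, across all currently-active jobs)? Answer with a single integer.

Op 1: register job_B */6 -> active={job_B:*/6}
Op 2: register job_C */2 -> active={job_B:*/6, job_C:*/2}
Op 3: register job_A */14 -> active={job_A:*/14, job_B:*/6, job_C:*/2}
Op 4: register job_E */16 -> active={job_A:*/14, job_B:*/6, job_C:*/2, job_E:*/16}
Op 5: register job_A */17 -> active={job_A:*/17, job_B:*/6, job_C:*/2, job_E:*/16}
Op 6: register job_B */11 -> active={job_A:*/17, job_B:*/11, job_C:*/2, job_E:*/16}
Op 7: unregister job_E -> active={job_A:*/17, job_B:*/11, job_C:*/2}
Op 8: register job_A */18 -> active={job_A:*/18, job_B:*/11, job_C:*/2}
Op 9: register job_B */5 -> active={job_A:*/18, job_B:*/5, job_C:*/2}
Op 10: register job_B */14 -> active={job_A:*/18, job_B:*/14, job_C:*/2}
Op 11: unregister job_C -> active={job_A:*/18, job_B:*/14}
  job_A: interval 18, next fire after T=50 is 54
  job_B: interval 14, next fire after T=50 is 56
Earliest fire time = 54 (job job_A)

Answer: 54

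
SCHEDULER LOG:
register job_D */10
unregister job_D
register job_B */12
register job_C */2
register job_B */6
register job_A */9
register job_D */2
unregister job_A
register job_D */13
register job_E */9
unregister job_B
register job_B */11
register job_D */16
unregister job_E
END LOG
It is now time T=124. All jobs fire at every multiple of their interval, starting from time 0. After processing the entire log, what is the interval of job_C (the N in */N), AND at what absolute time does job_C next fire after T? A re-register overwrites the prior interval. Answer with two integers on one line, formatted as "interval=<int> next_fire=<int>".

Answer: interval=2 next_fire=126

Derivation:
Op 1: register job_D */10 -> active={job_D:*/10}
Op 2: unregister job_D -> active={}
Op 3: register job_B */12 -> active={job_B:*/12}
Op 4: register job_C */2 -> active={job_B:*/12, job_C:*/2}
Op 5: register job_B */6 -> active={job_B:*/6, job_C:*/2}
Op 6: register job_A */9 -> active={job_A:*/9, job_B:*/6, job_C:*/2}
Op 7: register job_D */2 -> active={job_A:*/9, job_B:*/6, job_C:*/2, job_D:*/2}
Op 8: unregister job_A -> active={job_B:*/6, job_C:*/2, job_D:*/2}
Op 9: register job_D */13 -> active={job_B:*/6, job_C:*/2, job_D:*/13}
Op 10: register job_E */9 -> active={job_B:*/6, job_C:*/2, job_D:*/13, job_E:*/9}
Op 11: unregister job_B -> active={job_C:*/2, job_D:*/13, job_E:*/9}
Op 12: register job_B */11 -> active={job_B:*/11, job_C:*/2, job_D:*/13, job_E:*/9}
Op 13: register job_D */16 -> active={job_B:*/11, job_C:*/2, job_D:*/16, job_E:*/9}
Op 14: unregister job_E -> active={job_B:*/11, job_C:*/2, job_D:*/16}
Final interval of job_C = 2
Next fire of job_C after T=124: (124//2+1)*2 = 126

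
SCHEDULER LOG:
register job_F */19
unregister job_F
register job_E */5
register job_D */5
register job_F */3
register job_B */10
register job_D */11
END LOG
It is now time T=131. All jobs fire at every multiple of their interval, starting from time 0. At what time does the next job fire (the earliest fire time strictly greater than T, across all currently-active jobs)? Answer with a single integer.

Answer: 132

Derivation:
Op 1: register job_F */19 -> active={job_F:*/19}
Op 2: unregister job_F -> active={}
Op 3: register job_E */5 -> active={job_E:*/5}
Op 4: register job_D */5 -> active={job_D:*/5, job_E:*/5}
Op 5: register job_F */3 -> active={job_D:*/5, job_E:*/5, job_F:*/3}
Op 6: register job_B */10 -> active={job_B:*/10, job_D:*/5, job_E:*/5, job_F:*/3}
Op 7: register job_D */11 -> active={job_B:*/10, job_D:*/11, job_E:*/5, job_F:*/3}
  job_B: interval 10, next fire after T=131 is 140
  job_D: interval 11, next fire after T=131 is 132
  job_E: interval 5, next fire after T=131 is 135
  job_F: interval 3, next fire after T=131 is 132
Earliest fire time = 132 (job job_D)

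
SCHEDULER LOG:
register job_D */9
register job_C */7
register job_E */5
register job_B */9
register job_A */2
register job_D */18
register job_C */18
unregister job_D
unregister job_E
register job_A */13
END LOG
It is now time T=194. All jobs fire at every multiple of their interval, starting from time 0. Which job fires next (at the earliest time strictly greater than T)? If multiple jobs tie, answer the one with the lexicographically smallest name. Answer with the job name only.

Op 1: register job_D */9 -> active={job_D:*/9}
Op 2: register job_C */7 -> active={job_C:*/7, job_D:*/9}
Op 3: register job_E */5 -> active={job_C:*/7, job_D:*/9, job_E:*/5}
Op 4: register job_B */9 -> active={job_B:*/9, job_C:*/7, job_D:*/9, job_E:*/5}
Op 5: register job_A */2 -> active={job_A:*/2, job_B:*/9, job_C:*/7, job_D:*/9, job_E:*/5}
Op 6: register job_D */18 -> active={job_A:*/2, job_B:*/9, job_C:*/7, job_D:*/18, job_E:*/5}
Op 7: register job_C */18 -> active={job_A:*/2, job_B:*/9, job_C:*/18, job_D:*/18, job_E:*/5}
Op 8: unregister job_D -> active={job_A:*/2, job_B:*/9, job_C:*/18, job_E:*/5}
Op 9: unregister job_E -> active={job_A:*/2, job_B:*/9, job_C:*/18}
Op 10: register job_A */13 -> active={job_A:*/13, job_B:*/9, job_C:*/18}
  job_A: interval 13, next fire after T=194 is 195
  job_B: interval 9, next fire after T=194 is 198
  job_C: interval 18, next fire after T=194 is 198
Earliest = 195, winner (lex tiebreak) = job_A

Answer: job_A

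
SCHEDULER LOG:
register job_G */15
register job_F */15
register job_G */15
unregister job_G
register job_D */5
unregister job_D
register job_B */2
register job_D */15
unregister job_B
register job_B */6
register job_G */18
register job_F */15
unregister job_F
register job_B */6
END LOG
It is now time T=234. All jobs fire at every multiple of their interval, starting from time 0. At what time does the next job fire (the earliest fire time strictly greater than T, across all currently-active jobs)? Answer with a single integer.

Answer: 240

Derivation:
Op 1: register job_G */15 -> active={job_G:*/15}
Op 2: register job_F */15 -> active={job_F:*/15, job_G:*/15}
Op 3: register job_G */15 -> active={job_F:*/15, job_G:*/15}
Op 4: unregister job_G -> active={job_F:*/15}
Op 5: register job_D */5 -> active={job_D:*/5, job_F:*/15}
Op 6: unregister job_D -> active={job_F:*/15}
Op 7: register job_B */2 -> active={job_B:*/2, job_F:*/15}
Op 8: register job_D */15 -> active={job_B:*/2, job_D:*/15, job_F:*/15}
Op 9: unregister job_B -> active={job_D:*/15, job_F:*/15}
Op 10: register job_B */6 -> active={job_B:*/6, job_D:*/15, job_F:*/15}
Op 11: register job_G */18 -> active={job_B:*/6, job_D:*/15, job_F:*/15, job_G:*/18}
Op 12: register job_F */15 -> active={job_B:*/6, job_D:*/15, job_F:*/15, job_G:*/18}
Op 13: unregister job_F -> active={job_B:*/6, job_D:*/15, job_G:*/18}
Op 14: register job_B */6 -> active={job_B:*/6, job_D:*/15, job_G:*/18}
  job_B: interval 6, next fire after T=234 is 240
  job_D: interval 15, next fire after T=234 is 240
  job_G: interval 18, next fire after T=234 is 252
Earliest fire time = 240 (job job_B)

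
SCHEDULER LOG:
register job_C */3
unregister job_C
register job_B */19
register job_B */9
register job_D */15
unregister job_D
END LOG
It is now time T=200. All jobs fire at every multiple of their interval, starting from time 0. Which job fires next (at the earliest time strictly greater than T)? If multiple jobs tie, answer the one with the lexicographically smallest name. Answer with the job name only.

Op 1: register job_C */3 -> active={job_C:*/3}
Op 2: unregister job_C -> active={}
Op 3: register job_B */19 -> active={job_B:*/19}
Op 4: register job_B */9 -> active={job_B:*/9}
Op 5: register job_D */15 -> active={job_B:*/9, job_D:*/15}
Op 6: unregister job_D -> active={job_B:*/9}
  job_B: interval 9, next fire after T=200 is 207
Earliest = 207, winner (lex tiebreak) = job_B

Answer: job_B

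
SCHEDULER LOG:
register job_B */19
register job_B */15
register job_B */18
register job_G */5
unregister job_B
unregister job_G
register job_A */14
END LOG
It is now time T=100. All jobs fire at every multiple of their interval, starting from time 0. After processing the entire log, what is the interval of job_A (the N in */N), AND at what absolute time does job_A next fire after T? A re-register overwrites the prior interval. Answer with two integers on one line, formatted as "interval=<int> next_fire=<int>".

Answer: interval=14 next_fire=112

Derivation:
Op 1: register job_B */19 -> active={job_B:*/19}
Op 2: register job_B */15 -> active={job_B:*/15}
Op 3: register job_B */18 -> active={job_B:*/18}
Op 4: register job_G */5 -> active={job_B:*/18, job_G:*/5}
Op 5: unregister job_B -> active={job_G:*/5}
Op 6: unregister job_G -> active={}
Op 7: register job_A */14 -> active={job_A:*/14}
Final interval of job_A = 14
Next fire of job_A after T=100: (100//14+1)*14 = 112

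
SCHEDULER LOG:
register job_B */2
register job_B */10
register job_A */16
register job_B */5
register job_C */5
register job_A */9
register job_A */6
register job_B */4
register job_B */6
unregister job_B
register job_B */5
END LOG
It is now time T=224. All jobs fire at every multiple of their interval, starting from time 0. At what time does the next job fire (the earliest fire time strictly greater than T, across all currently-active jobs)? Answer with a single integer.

Answer: 225

Derivation:
Op 1: register job_B */2 -> active={job_B:*/2}
Op 2: register job_B */10 -> active={job_B:*/10}
Op 3: register job_A */16 -> active={job_A:*/16, job_B:*/10}
Op 4: register job_B */5 -> active={job_A:*/16, job_B:*/5}
Op 5: register job_C */5 -> active={job_A:*/16, job_B:*/5, job_C:*/5}
Op 6: register job_A */9 -> active={job_A:*/9, job_B:*/5, job_C:*/5}
Op 7: register job_A */6 -> active={job_A:*/6, job_B:*/5, job_C:*/5}
Op 8: register job_B */4 -> active={job_A:*/6, job_B:*/4, job_C:*/5}
Op 9: register job_B */6 -> active={job_A:*/6, job_B:*/6, job_C:*/5}
Op 10: unregister job_B -> active={job_A:*/6, job_C:*/5}
Op 11: register job_B */5 -> active={job_A:*/6, job_B:*/5, job_C:*/5}
  job_A: interval 6, next fire after T=224 is 228
  job_B: interval 5, next fire after T=224 is 225
  job_C: interval 5, next fire after T=224 is 225
Earliest fire time = 225 (job job_B)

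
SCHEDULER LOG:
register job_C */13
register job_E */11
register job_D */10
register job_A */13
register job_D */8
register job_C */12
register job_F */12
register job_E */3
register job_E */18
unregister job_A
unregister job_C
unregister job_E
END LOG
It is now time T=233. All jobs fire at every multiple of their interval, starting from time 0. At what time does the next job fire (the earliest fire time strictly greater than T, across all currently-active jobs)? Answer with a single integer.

Op 1: register job_C */13 -> active={job_C:*/13}
Op 2: register job_E */11 -> active={job_C:*/13, job_E:*/11}
Op 3: register job_D */10 -> active={job_C:*/13, job_D:*/10, job_E:*/11}
Op 4: register job_A */13 -> active={job_A:*/13, job_C:*/13, job_D:*/10, job_E:*/11}
Op 5: register job_D */8 -> active={job_A:*/13, job_C:*/13, job_D:*/8, job_E:*/11}
Op 6: register job_C */12 -> active={job_A:*/13, job_C:*/12, job_D:*/8, job_E:*/11}
Op 7: register job_F */12 -> active={job_A:*/13, job_C:*/12, job_D:*/8, job_E:*/11, job_F:*/12}
Op 8: register job_E */3 -> active={job_A:*/13, job_C:*/12, job_D:*/8, job_E:*/3, job_F:*/12}
Op 9: register job_E */18 -> active={job_A:*/13, job_C:*/12, job_D:*/8, job_E:*/18, job_F:*/12}
Op 10: unregister job_A -> active={job_C:*/12, job_D:*/8, job_E:*/18, job_F:*/12}
Op 11: unregister job_C -> active={job_D:*/8, job_E:*/18, job_F:*/12}
Op 12: unregister job_E -> active={job_D:*/8, job_F:*/12}
  job_D: interval 8, next fire after T=233 is 240
  job_F: interval 12, next fire after T=233 is 240
Earliest fire time = 240 (job job_D)

Answer: 240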